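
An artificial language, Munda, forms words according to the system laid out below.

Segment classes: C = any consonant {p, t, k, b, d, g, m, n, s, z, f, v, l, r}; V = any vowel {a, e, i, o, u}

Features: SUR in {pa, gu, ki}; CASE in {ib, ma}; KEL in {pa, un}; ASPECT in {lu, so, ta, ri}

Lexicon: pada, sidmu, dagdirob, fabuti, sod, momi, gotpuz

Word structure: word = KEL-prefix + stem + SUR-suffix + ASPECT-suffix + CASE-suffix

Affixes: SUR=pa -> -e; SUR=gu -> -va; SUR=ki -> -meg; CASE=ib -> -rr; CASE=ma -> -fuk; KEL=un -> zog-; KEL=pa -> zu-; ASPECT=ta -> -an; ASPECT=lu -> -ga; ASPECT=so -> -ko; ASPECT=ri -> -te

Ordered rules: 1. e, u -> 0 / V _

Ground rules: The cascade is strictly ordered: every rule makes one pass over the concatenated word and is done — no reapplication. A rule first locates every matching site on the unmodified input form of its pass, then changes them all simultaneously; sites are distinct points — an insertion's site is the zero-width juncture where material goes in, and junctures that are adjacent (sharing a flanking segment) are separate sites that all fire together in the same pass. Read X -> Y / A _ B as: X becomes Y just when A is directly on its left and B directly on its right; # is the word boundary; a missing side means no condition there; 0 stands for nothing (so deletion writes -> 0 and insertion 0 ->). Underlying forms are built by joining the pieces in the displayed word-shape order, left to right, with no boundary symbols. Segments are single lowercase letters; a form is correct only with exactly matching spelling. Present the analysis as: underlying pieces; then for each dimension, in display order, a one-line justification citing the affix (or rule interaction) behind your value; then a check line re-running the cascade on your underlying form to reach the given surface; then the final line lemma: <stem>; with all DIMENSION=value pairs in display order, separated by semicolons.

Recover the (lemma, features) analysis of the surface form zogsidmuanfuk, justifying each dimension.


underlying: zog-sidmu-e-an-fuk
SUR=pa - signalled by the affix -e
CASE=ma - signalled by the affix -fuk
KEL=un - signalled by the affix zog-
ASPECT=ta - signalled by the affix -an
check: zogsidmueanfuk -> zogsidmuanfuk
lemma: sidmu; SUR=pa; CASE=ma; KEL=un; ASPECT=ta


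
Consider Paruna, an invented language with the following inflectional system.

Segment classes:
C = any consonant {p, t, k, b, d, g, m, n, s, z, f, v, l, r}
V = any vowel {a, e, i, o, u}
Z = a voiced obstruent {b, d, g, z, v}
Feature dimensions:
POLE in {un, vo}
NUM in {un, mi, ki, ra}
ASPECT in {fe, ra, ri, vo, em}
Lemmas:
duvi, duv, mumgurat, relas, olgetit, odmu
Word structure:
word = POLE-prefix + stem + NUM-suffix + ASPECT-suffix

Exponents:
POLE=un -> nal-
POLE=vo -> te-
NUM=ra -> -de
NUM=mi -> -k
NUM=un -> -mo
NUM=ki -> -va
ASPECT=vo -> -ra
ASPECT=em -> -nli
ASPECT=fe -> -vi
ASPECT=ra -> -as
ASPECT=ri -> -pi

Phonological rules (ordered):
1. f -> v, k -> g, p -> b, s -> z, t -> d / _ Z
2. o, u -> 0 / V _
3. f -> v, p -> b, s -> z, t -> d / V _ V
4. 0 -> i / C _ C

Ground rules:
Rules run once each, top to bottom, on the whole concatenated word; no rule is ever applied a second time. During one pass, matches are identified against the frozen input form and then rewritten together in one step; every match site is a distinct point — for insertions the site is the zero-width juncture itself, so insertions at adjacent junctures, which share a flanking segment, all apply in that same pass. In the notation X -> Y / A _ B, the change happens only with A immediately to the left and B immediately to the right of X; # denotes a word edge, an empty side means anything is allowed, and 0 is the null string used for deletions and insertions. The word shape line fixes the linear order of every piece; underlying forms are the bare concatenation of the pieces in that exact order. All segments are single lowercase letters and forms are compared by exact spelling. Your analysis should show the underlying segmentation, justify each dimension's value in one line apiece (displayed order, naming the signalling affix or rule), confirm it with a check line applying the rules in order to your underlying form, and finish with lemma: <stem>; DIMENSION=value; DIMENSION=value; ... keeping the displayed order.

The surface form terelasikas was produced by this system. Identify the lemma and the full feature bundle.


underlying: te-relas-k-as
POLE=vo - signalled by the affix te-
NUM=mi - signalled by the affix -k
ASPECT=ra - signalled by the affix -as
check: terelaskas -> terelaskas -> terelaskas -> terelaskas -> terelasikas
lemma: relas; POLE=vo; NUM=mi; ASPECT=ra


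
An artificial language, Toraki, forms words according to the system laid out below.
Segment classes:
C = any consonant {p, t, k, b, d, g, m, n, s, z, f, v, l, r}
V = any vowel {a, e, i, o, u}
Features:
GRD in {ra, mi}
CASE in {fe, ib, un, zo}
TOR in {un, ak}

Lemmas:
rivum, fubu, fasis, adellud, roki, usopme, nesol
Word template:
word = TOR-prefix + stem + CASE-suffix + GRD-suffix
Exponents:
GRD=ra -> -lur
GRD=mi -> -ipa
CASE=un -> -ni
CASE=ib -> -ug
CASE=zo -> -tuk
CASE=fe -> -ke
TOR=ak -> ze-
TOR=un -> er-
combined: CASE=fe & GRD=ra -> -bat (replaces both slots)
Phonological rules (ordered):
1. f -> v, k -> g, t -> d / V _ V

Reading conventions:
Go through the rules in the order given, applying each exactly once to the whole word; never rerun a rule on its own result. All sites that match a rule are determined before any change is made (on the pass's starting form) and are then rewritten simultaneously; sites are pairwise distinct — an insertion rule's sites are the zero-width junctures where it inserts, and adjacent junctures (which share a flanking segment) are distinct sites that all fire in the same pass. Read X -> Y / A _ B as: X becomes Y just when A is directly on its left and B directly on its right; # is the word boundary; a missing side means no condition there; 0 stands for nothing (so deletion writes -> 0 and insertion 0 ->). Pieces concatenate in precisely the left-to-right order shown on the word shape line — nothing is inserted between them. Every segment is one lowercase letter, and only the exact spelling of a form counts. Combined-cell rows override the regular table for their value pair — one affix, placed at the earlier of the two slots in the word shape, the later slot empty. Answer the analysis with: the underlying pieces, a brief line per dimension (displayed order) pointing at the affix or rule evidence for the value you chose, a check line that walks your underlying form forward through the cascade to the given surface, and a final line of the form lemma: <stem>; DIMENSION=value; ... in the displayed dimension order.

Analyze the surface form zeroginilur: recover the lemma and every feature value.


underlying: ze-roki-ni-lur
GRD=ra - signalled by the affix -lur
CASE=un - signalled by the affix -ni
TOR=ak - signalled by the affix ze-
check: zerokinilur -> zeroginilur
lemma: roki; GRD=ra; CASE=un; TOR=ak


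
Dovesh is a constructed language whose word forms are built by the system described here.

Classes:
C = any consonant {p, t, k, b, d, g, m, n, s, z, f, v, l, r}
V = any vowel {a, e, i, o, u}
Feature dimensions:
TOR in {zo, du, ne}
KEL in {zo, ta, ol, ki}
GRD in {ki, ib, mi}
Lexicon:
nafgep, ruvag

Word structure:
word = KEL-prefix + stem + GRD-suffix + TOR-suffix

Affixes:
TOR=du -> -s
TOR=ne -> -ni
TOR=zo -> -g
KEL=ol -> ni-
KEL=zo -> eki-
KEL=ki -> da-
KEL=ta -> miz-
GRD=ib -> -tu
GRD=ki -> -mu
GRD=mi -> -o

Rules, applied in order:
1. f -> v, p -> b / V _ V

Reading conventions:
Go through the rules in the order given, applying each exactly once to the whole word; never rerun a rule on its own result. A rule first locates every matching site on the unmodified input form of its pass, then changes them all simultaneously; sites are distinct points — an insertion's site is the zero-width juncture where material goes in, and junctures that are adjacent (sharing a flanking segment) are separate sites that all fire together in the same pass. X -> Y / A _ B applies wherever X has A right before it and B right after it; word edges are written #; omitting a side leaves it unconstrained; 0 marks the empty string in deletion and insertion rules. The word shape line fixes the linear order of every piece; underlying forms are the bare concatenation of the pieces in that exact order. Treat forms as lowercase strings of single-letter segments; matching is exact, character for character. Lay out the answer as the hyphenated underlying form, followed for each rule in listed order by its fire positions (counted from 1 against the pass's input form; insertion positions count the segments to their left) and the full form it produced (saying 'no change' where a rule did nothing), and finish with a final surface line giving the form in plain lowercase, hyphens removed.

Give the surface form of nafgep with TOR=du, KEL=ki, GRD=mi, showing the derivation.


underlying: da-nafgep-o-s
1. f -> v, p -> b / V _ V: fires at position(s) 8: danafgebos
surface: danafgebos


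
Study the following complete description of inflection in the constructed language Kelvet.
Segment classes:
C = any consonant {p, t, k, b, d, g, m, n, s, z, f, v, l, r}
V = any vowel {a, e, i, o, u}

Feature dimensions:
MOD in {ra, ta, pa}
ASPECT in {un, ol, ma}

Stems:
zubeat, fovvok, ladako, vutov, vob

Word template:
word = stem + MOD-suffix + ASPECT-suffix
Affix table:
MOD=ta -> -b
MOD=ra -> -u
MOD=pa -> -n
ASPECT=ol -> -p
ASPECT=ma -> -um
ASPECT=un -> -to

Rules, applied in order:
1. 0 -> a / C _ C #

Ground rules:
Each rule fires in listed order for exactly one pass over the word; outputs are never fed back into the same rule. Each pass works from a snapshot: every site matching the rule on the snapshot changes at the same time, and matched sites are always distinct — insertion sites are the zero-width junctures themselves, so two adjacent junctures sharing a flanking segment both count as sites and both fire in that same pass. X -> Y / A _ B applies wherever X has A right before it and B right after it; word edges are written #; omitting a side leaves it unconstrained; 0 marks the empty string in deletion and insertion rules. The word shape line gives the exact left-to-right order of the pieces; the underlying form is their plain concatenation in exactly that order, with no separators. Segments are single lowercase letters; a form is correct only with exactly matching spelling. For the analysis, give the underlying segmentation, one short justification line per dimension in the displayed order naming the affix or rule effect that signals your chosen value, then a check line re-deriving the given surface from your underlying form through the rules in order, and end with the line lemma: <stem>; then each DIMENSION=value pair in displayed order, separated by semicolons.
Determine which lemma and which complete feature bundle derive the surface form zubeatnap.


underlying: zubeat-n-p
MOD=pa - signalled by the affix -n
ASPECT=ol - signalled by the affix -p
check: zubeatnp -> zubeatnap
lemma: zubeat; MOD=pa; ASPECT=ol


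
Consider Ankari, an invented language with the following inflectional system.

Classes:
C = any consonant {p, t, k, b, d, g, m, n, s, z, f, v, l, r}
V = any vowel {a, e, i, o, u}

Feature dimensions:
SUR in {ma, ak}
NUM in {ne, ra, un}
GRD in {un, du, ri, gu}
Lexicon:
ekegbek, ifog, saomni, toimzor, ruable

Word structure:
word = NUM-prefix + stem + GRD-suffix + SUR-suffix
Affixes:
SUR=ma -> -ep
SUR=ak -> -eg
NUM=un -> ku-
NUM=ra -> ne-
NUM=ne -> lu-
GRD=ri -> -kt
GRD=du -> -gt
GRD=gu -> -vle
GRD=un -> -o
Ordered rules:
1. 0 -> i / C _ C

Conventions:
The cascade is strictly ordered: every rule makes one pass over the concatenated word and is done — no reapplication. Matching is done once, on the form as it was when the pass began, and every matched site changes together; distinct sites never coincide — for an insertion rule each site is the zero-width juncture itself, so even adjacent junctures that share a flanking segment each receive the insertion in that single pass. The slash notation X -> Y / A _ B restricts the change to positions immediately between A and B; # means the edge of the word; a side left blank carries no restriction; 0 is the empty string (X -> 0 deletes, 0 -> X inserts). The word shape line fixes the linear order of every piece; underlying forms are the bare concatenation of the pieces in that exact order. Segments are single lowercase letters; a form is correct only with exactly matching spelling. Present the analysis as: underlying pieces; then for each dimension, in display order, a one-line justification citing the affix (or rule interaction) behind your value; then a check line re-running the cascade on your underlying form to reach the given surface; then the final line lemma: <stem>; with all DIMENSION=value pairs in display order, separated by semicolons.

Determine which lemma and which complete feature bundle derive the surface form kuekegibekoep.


underlying: ku-ekegbek-o-ep
SUR=ma - signalled by the affix -ep
NUM=un - signalled by the affix ku-
GRD=un - signalled by the affix -o
check: kuekegbekoep -> kuekegibekoep
lemma: ekegbek; SUR=ma; NUM=un; GRD=un


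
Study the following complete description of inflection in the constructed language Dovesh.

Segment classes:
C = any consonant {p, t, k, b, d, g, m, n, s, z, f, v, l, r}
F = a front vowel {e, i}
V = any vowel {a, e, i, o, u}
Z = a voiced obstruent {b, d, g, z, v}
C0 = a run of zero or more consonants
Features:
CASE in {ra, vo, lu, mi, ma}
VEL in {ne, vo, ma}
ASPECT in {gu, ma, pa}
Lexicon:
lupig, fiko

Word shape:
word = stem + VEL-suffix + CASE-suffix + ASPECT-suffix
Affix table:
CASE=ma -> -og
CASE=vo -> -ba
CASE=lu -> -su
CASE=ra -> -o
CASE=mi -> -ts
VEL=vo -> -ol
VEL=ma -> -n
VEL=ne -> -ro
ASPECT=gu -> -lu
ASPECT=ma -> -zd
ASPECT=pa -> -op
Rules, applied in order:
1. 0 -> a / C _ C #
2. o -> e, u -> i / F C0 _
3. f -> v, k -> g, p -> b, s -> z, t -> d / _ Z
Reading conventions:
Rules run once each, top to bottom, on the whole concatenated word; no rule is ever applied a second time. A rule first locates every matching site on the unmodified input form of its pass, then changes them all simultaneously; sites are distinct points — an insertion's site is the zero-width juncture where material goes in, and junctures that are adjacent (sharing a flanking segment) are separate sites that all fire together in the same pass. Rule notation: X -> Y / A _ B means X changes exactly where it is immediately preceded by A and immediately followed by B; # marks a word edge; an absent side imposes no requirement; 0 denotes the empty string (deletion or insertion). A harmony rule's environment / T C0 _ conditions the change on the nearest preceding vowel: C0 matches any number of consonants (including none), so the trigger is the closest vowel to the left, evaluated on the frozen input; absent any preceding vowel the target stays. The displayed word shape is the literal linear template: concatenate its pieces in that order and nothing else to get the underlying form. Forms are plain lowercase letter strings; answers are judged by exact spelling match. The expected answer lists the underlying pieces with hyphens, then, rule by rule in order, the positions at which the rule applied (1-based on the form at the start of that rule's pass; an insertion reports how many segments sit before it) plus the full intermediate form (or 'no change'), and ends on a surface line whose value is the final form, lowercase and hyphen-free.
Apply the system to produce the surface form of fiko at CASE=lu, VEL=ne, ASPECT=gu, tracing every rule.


underlying: fiko-ro-su-lu
1. 0 -> a / C _ C #: no change
2. o -> e, u -> i / F C0 _: fires at position(s) 4: fikerosulu
3. f -> v, k -> g, p -> b, s -> z, t -> d / _ Z: no change
surface: fikerosulu


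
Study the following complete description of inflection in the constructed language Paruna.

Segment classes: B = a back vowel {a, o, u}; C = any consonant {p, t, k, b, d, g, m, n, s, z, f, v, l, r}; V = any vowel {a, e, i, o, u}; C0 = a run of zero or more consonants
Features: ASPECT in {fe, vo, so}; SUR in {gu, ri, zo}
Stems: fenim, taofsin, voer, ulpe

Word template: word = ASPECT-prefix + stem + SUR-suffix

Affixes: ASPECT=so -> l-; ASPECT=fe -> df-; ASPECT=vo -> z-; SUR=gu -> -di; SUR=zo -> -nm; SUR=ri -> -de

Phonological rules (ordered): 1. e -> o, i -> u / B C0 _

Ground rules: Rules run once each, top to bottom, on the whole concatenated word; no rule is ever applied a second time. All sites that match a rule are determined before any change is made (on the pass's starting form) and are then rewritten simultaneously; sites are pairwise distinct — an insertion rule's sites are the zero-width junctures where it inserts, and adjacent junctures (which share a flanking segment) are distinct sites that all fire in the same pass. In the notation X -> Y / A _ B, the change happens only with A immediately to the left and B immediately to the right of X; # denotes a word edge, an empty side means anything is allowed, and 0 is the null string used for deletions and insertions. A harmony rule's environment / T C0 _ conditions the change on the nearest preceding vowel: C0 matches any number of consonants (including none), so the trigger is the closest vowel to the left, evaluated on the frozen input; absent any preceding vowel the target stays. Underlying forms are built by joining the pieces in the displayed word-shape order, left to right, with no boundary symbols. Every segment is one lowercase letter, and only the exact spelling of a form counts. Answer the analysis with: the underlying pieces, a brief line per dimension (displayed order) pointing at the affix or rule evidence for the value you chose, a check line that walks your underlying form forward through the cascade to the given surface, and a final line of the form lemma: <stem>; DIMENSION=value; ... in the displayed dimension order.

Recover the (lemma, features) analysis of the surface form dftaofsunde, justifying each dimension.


underlying: df-taofsin-de
ASPECT=fe - signalled by the affix df-
SUR=ri - signalled by the affix -de
check: dftaofsinde -> dftaofsunde
lemma: taofsin; ASPECT=fe; SUR=ri


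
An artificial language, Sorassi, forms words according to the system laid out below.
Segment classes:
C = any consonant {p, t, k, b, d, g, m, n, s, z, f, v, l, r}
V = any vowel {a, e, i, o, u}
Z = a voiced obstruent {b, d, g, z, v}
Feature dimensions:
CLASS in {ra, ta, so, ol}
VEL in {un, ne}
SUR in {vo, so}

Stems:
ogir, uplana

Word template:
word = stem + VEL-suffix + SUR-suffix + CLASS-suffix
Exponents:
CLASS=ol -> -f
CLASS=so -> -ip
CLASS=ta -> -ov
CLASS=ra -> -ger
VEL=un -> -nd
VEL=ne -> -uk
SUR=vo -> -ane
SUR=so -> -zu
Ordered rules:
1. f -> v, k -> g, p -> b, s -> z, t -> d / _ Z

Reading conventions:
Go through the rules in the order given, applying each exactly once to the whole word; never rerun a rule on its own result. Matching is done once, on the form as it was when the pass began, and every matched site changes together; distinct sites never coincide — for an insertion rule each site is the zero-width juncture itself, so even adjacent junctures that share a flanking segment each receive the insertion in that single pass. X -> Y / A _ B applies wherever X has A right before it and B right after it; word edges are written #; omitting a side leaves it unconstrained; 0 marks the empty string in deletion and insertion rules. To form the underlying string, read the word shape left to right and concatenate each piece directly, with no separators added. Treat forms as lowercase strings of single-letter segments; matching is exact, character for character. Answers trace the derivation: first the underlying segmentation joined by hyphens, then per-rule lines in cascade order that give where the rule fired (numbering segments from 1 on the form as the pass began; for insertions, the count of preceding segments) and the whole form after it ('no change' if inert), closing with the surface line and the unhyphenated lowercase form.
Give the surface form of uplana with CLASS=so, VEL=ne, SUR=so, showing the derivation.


underlying: uplana-uk-zu-ip
1. f -> v, k -> g, p -> b, s -> z, t -> d / _ Z: fires at position(s) 8: uplanaugzuip
surface: uplanaugzuip


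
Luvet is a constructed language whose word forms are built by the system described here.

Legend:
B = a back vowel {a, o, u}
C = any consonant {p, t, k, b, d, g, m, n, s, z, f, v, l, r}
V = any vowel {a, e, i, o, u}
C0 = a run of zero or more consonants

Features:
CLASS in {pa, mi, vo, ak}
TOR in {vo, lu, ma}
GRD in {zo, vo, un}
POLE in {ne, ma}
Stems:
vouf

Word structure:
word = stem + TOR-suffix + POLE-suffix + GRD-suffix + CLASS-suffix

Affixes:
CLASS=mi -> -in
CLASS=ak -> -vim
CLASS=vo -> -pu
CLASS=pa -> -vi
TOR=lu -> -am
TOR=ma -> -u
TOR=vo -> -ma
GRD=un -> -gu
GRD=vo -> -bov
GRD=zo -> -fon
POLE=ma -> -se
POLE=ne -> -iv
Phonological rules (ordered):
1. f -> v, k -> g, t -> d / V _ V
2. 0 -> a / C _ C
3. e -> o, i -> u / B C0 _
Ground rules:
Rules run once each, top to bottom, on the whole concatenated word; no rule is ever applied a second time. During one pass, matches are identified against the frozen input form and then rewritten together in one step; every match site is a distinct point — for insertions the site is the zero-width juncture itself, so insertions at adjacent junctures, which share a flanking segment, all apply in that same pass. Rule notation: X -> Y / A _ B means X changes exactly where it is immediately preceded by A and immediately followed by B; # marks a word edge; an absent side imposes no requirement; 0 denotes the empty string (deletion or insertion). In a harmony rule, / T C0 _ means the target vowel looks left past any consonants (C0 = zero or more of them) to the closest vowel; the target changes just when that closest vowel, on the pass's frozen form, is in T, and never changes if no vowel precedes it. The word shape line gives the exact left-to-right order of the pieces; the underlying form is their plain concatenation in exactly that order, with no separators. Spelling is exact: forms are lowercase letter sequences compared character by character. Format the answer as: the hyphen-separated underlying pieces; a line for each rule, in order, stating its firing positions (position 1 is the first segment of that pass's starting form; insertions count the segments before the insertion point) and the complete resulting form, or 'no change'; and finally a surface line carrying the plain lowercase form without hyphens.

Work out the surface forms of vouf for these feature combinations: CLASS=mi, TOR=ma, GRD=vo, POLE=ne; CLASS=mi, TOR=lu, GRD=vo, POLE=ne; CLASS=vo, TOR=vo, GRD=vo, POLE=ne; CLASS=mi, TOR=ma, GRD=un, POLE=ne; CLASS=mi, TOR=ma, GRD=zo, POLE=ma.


cell CLASS=mi, TOR=ma, GRD=vo, POLE=ne:
underlying: vouf-u-iv-bov-in
1. f -> v, k -> g, t -> d / V _ V: fires at position(s) 4: vouvuivbovin
2. 0 -> a / C _ C: inserts after position(s) 7: vouvuivabovin
3. e -> o, i -> u / B C0 _: fires at position(s) 6, 12: vouvuuvabovun
surface: vouvuuvabovun

cell CLASS=mi, TOR=lu, GRD=vo, POLE=ne:
underlying: vouf-am-iv-bov-in
1. f -> v, k -> g, t -> d / V _ V: fires at position(s) 4: vouvamivbovin
2. 0 -> a / C _ C: inserts after position(s) 8: vouvamivabovin
3. e -> o, i -> u / B C0 _: fires at position(s) 7, 13: vouvamuvabovun
surface: vouvamuvabovun

cell CLASS=vo, TOR=vo, GRD=vo, POLE=ne:
underlying: vouf-ma-iv-bov-pu
1. f -> v, k -> g, t -> d / V _ V: no change
2. 0 -> a / C _ C: inserts after position(s) 4, 8, 11: voufamaivabovapu
3. e -> o, i -> u / B C0 _: fires at position(s) 8: voufamauvabovapu
surface: voufamauvabovapu

cell CLASS=mi, TOR=ma, GRD=un, POLE=ne:
underlying: vouf-u-iv-gu-in
1. f -> v, k -> g, t -> d / V _ V: fires at position(s) 4: vouvuivguin
2. 0 -> a / C _ C: inserts after position(s) 7: vouvuivaguin
3. e -> o, i -> u / B C0 _: fires at position(s) 6, 11: vouvuuvaguun
surface: vouvuuvaguun

cell CLASS=mi, TOR=ma, GRD=zo, POLE=ma:
underlying: vouf-u-se-fon-in
1. f -> v, k -> g, t -> d / V _ V: fires at position(s) 4, 8: vouvusevonin
2. 0 -> a / C _ C: no change
3. e -> o, i -> u / B C0 _: fires at position(s) 7, 11: vouvusovonun
surface: vouvusovonun


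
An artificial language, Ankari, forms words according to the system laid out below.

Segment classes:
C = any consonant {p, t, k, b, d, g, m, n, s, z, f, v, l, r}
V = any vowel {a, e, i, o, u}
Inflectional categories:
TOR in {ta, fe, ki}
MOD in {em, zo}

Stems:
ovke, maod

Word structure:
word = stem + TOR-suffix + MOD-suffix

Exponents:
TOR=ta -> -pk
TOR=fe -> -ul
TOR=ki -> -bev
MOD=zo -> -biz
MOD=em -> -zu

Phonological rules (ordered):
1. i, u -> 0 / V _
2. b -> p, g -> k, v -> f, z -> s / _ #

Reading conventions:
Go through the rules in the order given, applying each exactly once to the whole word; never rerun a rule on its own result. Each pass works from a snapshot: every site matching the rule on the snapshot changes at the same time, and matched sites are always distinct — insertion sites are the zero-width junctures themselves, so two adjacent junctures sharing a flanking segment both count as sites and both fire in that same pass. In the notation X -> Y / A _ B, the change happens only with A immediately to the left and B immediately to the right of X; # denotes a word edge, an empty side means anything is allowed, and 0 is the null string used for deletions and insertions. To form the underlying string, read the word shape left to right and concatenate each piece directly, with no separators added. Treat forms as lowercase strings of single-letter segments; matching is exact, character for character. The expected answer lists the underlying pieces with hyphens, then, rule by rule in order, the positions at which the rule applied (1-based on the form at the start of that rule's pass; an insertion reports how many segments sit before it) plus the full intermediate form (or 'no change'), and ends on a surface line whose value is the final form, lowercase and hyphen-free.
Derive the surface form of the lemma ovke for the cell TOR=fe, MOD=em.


underlying: ovke-ul-zu
1. i, u -> 0 / V _: fires at position(s) 5: ovkelzu
2. b -> p, g -> k, v -> f, z -> s / _ #: no change
surface: ovkelzu


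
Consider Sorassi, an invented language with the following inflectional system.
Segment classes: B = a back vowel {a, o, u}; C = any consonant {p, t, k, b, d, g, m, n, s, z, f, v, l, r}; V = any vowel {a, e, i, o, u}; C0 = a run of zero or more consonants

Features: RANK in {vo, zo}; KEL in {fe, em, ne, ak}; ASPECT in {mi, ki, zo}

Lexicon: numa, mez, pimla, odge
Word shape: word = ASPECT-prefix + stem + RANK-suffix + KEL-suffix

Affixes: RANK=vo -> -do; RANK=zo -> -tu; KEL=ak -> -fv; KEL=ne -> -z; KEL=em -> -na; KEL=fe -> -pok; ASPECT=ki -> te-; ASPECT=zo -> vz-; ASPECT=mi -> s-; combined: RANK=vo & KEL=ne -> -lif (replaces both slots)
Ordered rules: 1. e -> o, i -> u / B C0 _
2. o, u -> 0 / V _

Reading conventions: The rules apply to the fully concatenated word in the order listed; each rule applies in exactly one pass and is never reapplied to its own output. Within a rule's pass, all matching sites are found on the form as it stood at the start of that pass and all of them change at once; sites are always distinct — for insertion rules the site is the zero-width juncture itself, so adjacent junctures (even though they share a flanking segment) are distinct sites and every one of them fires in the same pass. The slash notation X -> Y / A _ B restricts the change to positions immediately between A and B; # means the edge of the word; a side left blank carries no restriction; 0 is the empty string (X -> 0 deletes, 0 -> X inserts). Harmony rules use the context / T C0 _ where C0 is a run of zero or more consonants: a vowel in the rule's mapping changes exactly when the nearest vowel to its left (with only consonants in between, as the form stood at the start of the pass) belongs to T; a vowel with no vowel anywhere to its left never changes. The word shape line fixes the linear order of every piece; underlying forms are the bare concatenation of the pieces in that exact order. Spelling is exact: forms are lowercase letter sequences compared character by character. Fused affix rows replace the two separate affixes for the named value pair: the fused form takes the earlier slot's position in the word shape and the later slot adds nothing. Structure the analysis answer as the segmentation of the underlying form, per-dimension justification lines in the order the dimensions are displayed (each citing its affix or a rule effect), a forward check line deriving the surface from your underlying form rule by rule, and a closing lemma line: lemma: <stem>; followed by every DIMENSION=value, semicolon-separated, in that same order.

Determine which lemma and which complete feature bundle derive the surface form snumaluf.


underlying: s-numa-lif
RANK=vo - signalled by the combined affix row
KEL=ne - signalled by the combined affix row
ASPECT=mi - signalled by the affix s-
check: snumalif -> snumaluf -> snumaluf
lemma: numa; RANK=vo; KEL=ne; ASPECT=mi


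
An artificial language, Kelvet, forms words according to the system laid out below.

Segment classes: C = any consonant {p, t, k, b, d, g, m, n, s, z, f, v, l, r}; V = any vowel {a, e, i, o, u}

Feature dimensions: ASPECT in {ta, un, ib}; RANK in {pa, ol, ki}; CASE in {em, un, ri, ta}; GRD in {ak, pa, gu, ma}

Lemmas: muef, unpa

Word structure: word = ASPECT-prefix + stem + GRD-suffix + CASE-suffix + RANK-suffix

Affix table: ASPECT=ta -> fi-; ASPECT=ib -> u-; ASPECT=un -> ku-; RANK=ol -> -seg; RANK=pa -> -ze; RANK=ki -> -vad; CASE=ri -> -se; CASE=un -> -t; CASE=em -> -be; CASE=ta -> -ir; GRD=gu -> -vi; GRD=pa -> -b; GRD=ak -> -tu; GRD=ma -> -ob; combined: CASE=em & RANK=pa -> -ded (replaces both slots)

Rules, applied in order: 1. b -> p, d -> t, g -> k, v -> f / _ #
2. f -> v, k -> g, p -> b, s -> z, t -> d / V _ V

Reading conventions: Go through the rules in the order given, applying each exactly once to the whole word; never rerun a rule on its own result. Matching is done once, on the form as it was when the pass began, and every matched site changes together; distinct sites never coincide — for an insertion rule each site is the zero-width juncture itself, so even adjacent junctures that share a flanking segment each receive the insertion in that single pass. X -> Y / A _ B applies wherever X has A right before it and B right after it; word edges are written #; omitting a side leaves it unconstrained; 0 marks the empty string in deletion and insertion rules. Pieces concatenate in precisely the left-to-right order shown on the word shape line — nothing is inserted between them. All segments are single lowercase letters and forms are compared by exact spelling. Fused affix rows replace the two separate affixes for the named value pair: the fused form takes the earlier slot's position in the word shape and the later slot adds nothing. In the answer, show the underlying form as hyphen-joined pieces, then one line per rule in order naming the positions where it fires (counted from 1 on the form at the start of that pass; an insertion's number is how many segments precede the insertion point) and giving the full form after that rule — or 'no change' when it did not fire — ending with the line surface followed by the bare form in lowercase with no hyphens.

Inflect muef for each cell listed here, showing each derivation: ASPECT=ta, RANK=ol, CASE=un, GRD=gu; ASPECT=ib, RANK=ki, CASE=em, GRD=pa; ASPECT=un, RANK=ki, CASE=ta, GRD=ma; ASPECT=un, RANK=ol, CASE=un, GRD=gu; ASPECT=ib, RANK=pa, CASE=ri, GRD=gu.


cell ASPECT=ta, RANK=ol, CASE=un, GRD=gu:
underlying: fi-muef-vi-t-seg
1. b -> p, d -> t, g -> k, v -> f / _ #: fires at position(s) 12: fimuefvitsek
2. f -> v, k -> g, p -> b, s -> z, t -> d / V _ V: no change
surface: fimuefvitsek

cell ASPECT=ib, RANK=ki, CASE=em, GRD=pa:
underlying: u-muef-b-be-vad
1. b -> p, d -> t, g -> k, v -> f / _ #: fires at position(s) 11: umuefbbevat
2. f -> v, k -> g, p -> b, s -> z, t -> d / V _ V: no change
surface: umuefbbevat

cell ASPECT=un, RANK=ki, CASE=ta, GRD=ma:
underlying: ku-muef-ob-ir-vad
1. b -> p, d -> t, g -> k, v -> f / _ #: fires at position(s) 13: kumuefobirvat
2. f -> v, k -> g, p -> b, s -> z, t -> d / V _ V: fires at position(s) 6: kumuevobirvat
surface: kumuevobirvat

cell ASPECT=un, RANK=ol, CASE=un, GRD=gu:
underlying: ku-muef-vi-t-seg
1. b -> p, d -> t, g -> k, v -> f / _ #: fires at position(s) 12: kumuefvitsek
2. f -> v, k -> g, p -> b, s -> z, t -> d / V _ V: no change
surface: kumuefvitsek

cell ASPECT=ib, RANK=pa, CASE=ri, GRD=gu:
underlying: u-muef-vi-se-ze
1. b -> p, d -> t, g -> k, v -> f / _ #: no change
2. f -> v, k -> g, p -> b, s -> z, t -> d / V _ V: fires at position(s) 8: umuefvizeze
surface: umuefvizeze


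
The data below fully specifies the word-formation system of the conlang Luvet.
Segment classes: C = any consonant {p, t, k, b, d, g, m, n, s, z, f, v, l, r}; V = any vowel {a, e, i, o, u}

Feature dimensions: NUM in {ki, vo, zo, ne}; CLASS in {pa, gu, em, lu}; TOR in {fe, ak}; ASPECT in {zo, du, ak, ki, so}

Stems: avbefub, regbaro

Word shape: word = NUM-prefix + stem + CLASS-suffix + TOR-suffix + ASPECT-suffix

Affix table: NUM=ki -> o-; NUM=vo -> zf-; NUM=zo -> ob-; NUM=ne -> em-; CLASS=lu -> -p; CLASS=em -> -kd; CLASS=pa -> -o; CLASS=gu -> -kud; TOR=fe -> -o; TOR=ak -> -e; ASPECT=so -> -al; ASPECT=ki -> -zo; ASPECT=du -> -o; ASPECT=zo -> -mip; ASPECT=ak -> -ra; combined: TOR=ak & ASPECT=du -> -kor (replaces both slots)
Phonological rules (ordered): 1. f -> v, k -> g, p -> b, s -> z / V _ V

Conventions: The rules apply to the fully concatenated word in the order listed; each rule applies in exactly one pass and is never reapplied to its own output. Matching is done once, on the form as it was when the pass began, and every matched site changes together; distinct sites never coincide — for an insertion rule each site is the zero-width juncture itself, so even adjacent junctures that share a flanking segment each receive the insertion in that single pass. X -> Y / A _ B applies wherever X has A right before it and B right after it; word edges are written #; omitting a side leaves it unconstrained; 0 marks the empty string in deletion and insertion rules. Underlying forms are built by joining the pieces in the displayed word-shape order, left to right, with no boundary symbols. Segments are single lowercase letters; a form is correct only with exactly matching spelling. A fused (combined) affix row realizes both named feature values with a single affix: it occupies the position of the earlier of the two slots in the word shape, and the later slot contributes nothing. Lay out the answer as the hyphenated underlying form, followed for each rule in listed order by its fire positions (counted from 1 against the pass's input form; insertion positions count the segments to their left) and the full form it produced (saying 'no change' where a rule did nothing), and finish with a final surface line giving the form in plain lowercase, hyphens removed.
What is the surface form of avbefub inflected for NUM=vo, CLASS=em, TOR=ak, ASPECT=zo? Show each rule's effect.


underlying: zf-avbefub-kd-e-mip
1. f -> v, k -> g, p -> b, s -> z / V _ V: fires at position(s) 7: zfavbevubkdemip
surface: zfavbevubkdemip


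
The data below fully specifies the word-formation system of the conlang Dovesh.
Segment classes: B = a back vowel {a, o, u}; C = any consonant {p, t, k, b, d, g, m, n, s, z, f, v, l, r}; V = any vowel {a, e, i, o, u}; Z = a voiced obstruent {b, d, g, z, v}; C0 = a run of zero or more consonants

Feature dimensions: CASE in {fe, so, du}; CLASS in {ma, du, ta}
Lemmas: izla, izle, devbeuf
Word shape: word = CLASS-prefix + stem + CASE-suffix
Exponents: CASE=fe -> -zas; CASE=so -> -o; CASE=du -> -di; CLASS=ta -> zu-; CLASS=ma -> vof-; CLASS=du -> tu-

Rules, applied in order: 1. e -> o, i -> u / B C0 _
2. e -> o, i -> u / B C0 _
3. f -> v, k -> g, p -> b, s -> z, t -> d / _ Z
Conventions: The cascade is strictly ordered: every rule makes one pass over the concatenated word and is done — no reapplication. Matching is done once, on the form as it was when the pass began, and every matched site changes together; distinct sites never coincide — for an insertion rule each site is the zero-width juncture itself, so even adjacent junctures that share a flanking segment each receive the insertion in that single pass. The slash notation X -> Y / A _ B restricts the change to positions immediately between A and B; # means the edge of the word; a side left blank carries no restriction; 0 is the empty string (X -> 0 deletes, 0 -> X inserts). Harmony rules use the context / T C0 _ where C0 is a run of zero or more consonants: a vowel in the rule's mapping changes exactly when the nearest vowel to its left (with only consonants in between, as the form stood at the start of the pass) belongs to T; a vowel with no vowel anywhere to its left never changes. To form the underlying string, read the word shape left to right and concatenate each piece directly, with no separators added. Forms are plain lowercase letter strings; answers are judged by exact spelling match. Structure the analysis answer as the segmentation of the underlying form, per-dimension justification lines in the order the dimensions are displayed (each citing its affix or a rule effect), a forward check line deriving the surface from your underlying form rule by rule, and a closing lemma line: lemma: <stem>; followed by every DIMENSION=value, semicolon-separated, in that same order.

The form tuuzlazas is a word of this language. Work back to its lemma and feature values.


underlying: tu-izla-zas
CASE=fe - signalled by the affix -zas
CLASS=du - signalled by the affix tu-
check: tuizlazas -> tuuzlazas -> tuuzlazas -> tuuzlazas
lemma: izla; CASE=fe; CLASS=du


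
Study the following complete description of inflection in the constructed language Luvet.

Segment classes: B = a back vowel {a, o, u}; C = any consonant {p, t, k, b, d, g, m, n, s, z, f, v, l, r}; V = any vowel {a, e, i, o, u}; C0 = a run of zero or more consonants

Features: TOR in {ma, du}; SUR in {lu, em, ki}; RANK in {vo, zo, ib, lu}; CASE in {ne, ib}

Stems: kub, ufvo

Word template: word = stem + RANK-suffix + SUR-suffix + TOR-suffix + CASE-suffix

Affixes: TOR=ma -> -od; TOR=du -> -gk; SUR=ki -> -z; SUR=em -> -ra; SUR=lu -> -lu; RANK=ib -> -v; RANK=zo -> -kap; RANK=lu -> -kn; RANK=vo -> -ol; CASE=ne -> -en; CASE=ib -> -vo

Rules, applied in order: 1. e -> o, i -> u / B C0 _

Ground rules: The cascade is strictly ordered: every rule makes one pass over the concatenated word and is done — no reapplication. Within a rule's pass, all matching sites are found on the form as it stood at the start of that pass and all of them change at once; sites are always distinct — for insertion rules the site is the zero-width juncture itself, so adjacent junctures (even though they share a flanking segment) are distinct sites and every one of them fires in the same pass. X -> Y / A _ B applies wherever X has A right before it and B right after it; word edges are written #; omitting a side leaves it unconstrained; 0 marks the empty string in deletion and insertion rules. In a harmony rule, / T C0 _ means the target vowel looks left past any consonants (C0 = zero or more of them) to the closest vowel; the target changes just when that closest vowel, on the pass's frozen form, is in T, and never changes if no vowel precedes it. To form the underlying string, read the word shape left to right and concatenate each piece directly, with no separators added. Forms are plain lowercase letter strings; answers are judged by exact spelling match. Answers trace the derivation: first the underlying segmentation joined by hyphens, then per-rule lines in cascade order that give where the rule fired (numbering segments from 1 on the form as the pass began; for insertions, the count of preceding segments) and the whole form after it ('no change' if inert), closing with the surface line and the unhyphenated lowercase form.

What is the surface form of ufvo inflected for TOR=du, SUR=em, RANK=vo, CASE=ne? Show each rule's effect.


underlying: ufvo-ol-ra-gk-en
1. e -> o, i -> u / B C0 _: fires at position(s) 11: ufvoolragkon
surface: ufvoolragkon
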